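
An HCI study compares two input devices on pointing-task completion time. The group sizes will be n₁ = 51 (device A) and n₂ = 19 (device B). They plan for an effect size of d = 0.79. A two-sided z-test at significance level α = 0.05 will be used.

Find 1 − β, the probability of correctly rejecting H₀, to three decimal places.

Noncentrality parameter: δ = d / √(1/n₁ + 1/n₂) = 0.79 / √(1/51 + 1/19) = 2.9393
Critical value for a two-sided test at α = 0.05: z_{α/2} = 1.960.
Power = Φ(δ − 1.960) + Φ(−δ − 1.960) = Φ(0.979) + Φ(-4.899) = 0.8363 + 0.0000 = 0.8363.

Power ≈ 0.836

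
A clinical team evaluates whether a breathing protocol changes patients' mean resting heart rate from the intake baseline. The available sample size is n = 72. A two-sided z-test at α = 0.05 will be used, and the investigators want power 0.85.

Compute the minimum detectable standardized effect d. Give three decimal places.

Required noncentrality: δ = z_{0.025} + z_{0.15} = 1.960 + 1.036 = 2.996.
(Lower-tail contribution to power is negligible for δ > 0.)
δ = d·√n ⇒ d = δ/√n = 2.996/√72 = 0.3531.

d ≈ 0.353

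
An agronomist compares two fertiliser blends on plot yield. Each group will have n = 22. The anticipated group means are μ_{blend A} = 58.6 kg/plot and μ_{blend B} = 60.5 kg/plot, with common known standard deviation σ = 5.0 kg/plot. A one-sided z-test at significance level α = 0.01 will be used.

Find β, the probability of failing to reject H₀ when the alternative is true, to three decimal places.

β ≈ 0.857

Standardized effect: d = |μ_{blend A} − μ_{blend B}| / σ = |58.6 − 60.5| / 5.0 = 0.3800
Noncentrality parameter: δ = d·√(n/2) = 0.3800 × √(22/2) = 1.2603
Critical value for a one-sided test at α = 0.01: z_α = 2.326.
Power = Φ(δ − 2.326) = Φ(-1.066) = 0.1432.
Type II error: β = 1 − power = 1 − 0.1432 = 0.8568.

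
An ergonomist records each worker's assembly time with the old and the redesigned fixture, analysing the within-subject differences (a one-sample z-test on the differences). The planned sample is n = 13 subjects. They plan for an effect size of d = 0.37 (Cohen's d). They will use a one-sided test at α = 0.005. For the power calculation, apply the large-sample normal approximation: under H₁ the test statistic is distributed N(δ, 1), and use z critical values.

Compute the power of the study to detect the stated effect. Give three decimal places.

Noncentrality parameter: δ = d·√n = 0.37 × √13 = 1.3341
Critical value for a one-sided test at α = 0.005: z_α = 2.576.
Power = P(Z > 2.576 − δ) = Φ(-1.242) = 0.1072.

Power ≈ 0.107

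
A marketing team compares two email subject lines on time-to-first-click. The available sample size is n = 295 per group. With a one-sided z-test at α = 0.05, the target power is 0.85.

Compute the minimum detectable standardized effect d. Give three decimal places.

Required noncentrality: δ = z_{0.05} + z_{0.15} = 1.645 + 1.036 = 2.681.
δ = d·√(n/2) ⇒ d = δ/√(n/2) = 2.681/√(295/2) = 0.2208.

d ≈ 0.221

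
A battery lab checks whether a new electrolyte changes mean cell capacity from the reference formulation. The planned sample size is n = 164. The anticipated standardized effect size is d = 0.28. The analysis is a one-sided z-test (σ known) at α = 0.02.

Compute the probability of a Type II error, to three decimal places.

β ≈ 0.063

Noncentrality parameter: δ = d·√n = 0.28 × √164 = 3.5857
Critical value for a one-sided test at α = 0.02: z_α = 2.054.
Power = P(Z > 2.054 − δ) = Φ(1.532) = 0.9372.
Type II error: β = 1 − power = 1 − 0.9372 = 0.0628.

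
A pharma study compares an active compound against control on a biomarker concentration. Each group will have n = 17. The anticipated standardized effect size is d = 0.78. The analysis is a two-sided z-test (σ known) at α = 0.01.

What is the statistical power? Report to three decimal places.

Noncentrality parameter: δ = d·√(n/2) = 0.78 × √(17/2) = 2.2741
Two-sided α = 0.01 → critical value z_{0.005} = 2.576.
Power = Φ(δ − 2.576) + Φ(−δ − 2.576) = Φ(-0.302) + Φ(-4.850) = 0.3814 + 0.0000 = 0.3814.

Power ≈ 0.381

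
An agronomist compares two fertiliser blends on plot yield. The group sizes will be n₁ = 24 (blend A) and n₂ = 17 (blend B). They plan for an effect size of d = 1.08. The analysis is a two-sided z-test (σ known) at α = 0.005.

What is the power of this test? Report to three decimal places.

Power ≈ 0.726

Noncentrality parameter: δ = d / √(1/n₁ + 1/n₂) = 1.08 / √(1/24 + 1/17) = 3.4069
Two-sided α = 0.005 → critical value z_{0.0025} = 2.807.
Power = Φ(δ − 2.807) + Φ(−δ − 2.807) = Φ(0.600) + Φ(-6.214) = 0.7257 + 0.0000 = 0.7257.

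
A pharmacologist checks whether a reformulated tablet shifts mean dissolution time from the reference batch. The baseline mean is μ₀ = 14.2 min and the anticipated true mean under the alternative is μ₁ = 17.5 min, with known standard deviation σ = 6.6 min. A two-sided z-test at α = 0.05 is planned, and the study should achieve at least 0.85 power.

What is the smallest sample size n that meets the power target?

n = 36

Standardized effect: d = |μ₁ − μ₀| / σ = |17.5 − 14.2| / 6.6 = 0.5000
For power 0.85 need Φ(δ − z_{0.025}) = 0.85, so δ = z_{0.025} + z_{0.15} = 1.960 + 1.036 = 2.996.
(Ignoring the negligible lower-tail rejection probability gives the usual closed-form inversion.)
δ = d·√n ⇒ n = (δ/d)² = (2.996 / 0.5000)² = 35.91.
Rounding up, n = 36.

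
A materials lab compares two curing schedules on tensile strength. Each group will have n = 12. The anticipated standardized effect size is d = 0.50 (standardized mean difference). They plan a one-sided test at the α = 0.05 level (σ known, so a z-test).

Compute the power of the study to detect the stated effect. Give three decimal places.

Noncentrality parameter: δ = d·√(n/2) = 0.50 × √(12/2) = 1.2247
Critical value for a one-sided test at α = 0.05: z_α = 1.645.
Power = Φ(δ − 1.645) = Φ(-0.420) = 0.3372.

Power ≈ 0.337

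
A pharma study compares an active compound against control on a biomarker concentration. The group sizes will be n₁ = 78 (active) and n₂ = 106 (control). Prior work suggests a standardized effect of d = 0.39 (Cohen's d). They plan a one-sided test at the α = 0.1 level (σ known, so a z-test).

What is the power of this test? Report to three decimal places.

Noncentrality parameter: δ = d / √(1/n₁ + 1/n₂) = 0.39 / √(1/78 + 1/106) = 2.6143
Critical value for a one-sided test at α = 0.1: z_α = 1.282.
Power = Φ(δ − 1.282) = Φ(1.333) = 0.9087.

Power ≈ 0.909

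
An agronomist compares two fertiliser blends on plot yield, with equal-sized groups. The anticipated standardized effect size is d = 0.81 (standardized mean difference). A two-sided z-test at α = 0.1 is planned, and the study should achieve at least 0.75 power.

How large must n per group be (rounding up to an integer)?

n = 17 per group

For power 0.75 need Φ(δ − z_{0.05}) = 0.75, so δ = z_{0.05} + z_{0.25} = 1.645 + 0.674 = 2.319.
(For δ > 0 the lower-tail rejection region contributes negligibly to power, so the one-term inversion is standard.)
δ = d·√(n/2) ⇒ n = 2(δ/d)² = 2 × (2.319 / 0.81)² = 16.40.
Round up to the next whole unit.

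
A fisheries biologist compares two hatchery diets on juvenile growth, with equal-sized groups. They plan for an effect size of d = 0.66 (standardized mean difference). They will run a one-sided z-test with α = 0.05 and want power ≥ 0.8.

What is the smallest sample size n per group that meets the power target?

n = 29 per group

Set Φ(δ − 1.645) = 0.8; then δ − 1.645 = Φ⁻¹(0.8) = 0.842, giving δ = 2.486.
δ = d·√(n/2) ⇒ n = 2(δ/d)² = 2 × (2.486 / 0.66)² = 28.39.
Rounding up, n = 29 per group.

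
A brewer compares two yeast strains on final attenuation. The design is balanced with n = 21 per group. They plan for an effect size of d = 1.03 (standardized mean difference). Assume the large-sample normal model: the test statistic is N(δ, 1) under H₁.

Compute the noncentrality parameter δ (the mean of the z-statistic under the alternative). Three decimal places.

δ ≈ 3.338

The noncentrality parameter scales effect size by the design's sample-size factor: δ = d·√(n/2) = 1.03 × √(21/2) = 3.3376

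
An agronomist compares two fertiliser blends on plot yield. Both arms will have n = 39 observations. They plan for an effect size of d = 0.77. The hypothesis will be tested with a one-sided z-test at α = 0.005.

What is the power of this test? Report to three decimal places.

Power ≈ 0.795

Noncentrality parameter: λ = d·√(n/2) = 0.77 × √(39/2) = 3.4002
One-sided α = 0.005 → critical value z_{0.005} = 2.576.
Power = Φ(λ − 2.576) = Φ(0.824) = 0.7951.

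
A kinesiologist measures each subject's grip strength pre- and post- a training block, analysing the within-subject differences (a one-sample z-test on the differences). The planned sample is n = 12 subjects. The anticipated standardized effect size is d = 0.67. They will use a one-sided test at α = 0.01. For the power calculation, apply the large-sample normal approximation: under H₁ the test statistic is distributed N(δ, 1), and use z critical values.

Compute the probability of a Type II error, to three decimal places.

β ≈ 0.502

Noncentrality parameter: δ = d·√n = 0.67 × √12 = 2.3209
Critical value for a one-sided test at α = 0.01: z_α = 2.326.
Power = Φ(δ − 2.326) = Φ(-0.005) = 0.4978.
Type II error: β = 1 − power = 1 − 0.4978 = 0.5022.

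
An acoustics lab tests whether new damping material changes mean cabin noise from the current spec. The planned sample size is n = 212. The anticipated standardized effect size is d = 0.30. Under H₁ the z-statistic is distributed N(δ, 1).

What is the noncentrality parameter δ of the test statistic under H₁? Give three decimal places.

δ ≈ 4.368

δ = d·√n = 0.30 × √212 = 4.3681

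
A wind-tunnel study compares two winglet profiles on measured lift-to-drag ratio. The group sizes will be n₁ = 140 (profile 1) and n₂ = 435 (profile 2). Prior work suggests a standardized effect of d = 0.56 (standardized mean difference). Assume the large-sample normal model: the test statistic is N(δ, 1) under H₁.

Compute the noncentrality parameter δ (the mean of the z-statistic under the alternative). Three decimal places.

δ ≈ 5.763

δ = d / √(1/n₁ + 1/n₂) = 0.56 / √(1/140 + 1/435) = 5.7632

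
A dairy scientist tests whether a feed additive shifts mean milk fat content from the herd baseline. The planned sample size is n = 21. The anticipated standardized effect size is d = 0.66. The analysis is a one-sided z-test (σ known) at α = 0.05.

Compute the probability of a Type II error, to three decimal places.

β ≈ 0.084

Noncentrality parameter: δ = d·√n = 0.66 × √21 = 3.0245
Critical value for a one-sided test at α = 0.05: z_α = 1.645.
Power = Φ(δ − 1.645) = Φ(1.380) = 0.9162.
Type II error: β = 1 − power = 1 − 0.9162 = 0.0838.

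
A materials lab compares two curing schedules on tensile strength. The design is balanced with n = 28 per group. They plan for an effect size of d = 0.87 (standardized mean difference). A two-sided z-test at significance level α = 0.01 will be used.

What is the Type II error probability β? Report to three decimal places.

β ≈ 0.248

Noncentrality parameter: δ = d·√(n/2) = 0.87 × √(28/2) = 3.2552
Critical value for a two-sided test at α = 0.01: z_{α/2} = 2.576.
Power = Φ(δ − 2.576) + Φ(−δ − 2.576) = Φ(0.679) + Φ(-5.831) = 0.7516 + 0.0000 = 0.7516.
Type II error: β = 1 − power = 1 − 0.7516 = 0.2484.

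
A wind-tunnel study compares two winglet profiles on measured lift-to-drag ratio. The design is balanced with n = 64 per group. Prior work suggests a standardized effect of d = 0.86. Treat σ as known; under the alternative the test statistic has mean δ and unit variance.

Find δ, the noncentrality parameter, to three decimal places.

δ ≈ 4.865

δ = d·√(n/2) = 0.86 × √(64/2) = 4.8649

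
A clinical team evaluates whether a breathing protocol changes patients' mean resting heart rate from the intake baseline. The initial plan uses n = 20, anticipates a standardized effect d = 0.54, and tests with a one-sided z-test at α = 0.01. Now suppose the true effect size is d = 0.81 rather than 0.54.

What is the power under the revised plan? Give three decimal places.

Power ≈ 0.903

With d = 0.81: δ = d·√n = 0.81 × √20 = 3.6224. Critical value z_{0.01} = 2.326.
Revised power = P(Z > 2.326 − δ) = Φ(1.296) = 0.9025.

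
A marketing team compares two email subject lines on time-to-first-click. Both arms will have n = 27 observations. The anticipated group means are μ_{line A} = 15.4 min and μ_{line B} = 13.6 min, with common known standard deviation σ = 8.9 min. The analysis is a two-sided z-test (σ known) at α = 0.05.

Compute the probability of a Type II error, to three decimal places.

β ≈ 0.885

Standardized effect: d = |μ_{line A} − μ_{line B}| / σ = |15.4 − 13.6| / 8.9 = 0.2022
Noncentrality parameter: δ = d·√(n/2) = 0.2022 × √(27/2) = 0.7431
Critical value for a two-sided test at α = 0.05: z_{α/2} = 1.960.
Power = Φ(δ − 1.960) + Φ(−δ − 1.960) = Φ(-1.217) + Φ(-2.703) = 0.1118 + 0.0034 = 0.1153.
Type II error: β = 1 − power = 1 − 0.1153 = 0.8847.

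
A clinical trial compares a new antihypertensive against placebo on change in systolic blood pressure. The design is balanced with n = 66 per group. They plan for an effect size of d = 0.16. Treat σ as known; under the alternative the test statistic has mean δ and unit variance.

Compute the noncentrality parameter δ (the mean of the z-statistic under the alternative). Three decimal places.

δ ≈ 0.919

The noncentrality parameter scales effect size by the design's sample-size factor: δ = d·√(n/2) = 0.16 × √(66/2) = 0.9191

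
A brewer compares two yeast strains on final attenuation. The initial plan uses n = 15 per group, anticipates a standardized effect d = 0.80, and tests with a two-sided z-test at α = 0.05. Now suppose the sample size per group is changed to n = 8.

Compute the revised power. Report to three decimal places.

Power ≈ 0.360

With n = 8 per group: δ = d·√(n/2) = 0.80 × √(8/2) = 1.6000. Critical value z_{0.025} = 1.960.
Revised power = Φ(δ − 1.960) + Φ(−δ − 1.960) = Φ(-0.360) + Φ(-3.560) = 0.3594 + 0.0002 = 0.3596.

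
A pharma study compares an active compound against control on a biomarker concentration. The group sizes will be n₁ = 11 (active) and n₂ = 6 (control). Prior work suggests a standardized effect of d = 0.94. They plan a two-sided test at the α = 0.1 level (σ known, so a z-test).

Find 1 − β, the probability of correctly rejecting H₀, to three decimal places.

Noncentrality parameter: δ = d / √(1/n₁ + 1/n₂) = 0.94 / √(1/11 + 1/6) = 1.8521
Two-sided α = 0.1 → critical value z_{0.05} = 1.645.
Power = Φ(δ − 1.645) + Φ(−δ − 1.645) = Φ(0.207) + Φ(-3.497) = 0.5821 + 0.0002 = 0.5823.

Power ≈ 0.582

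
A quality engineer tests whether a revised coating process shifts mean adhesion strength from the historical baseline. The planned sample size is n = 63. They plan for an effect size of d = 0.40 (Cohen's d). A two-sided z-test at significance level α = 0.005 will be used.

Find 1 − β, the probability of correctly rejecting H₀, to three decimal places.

Noncentrality parameter: δ = d·√n = 0.40 × √63 = 3.1749
Two-sided α = 0.005 → critical value z_{0.0025} = 2.807.
Power = Φ(δ − 2.807) + Φ(−δ − 2.807) = Φ(0.368) + Φ(-5.982) = 0.6435 + 0.0000 = 0.6435.

Power ≈ 0.644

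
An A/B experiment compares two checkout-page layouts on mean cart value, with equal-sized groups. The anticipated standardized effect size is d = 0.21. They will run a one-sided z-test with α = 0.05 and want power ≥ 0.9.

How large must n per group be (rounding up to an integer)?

n = 389 per group

Set Φ(δ − 1.645) = 0.9; then δ − 1.645 = Φ⁻¹(0.9) = 1.282, giving δ = 2.926.
δ = d·√(n/2) ⇒ n = 2(δ/d)² = 2 × (2.926 / 0.21)² = 388.38.
Round up to the next whole unit.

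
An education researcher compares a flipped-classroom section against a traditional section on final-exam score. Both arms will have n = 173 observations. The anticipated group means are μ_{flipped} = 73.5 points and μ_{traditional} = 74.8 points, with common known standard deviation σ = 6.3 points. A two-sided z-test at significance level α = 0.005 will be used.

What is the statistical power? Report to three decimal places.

Standardized effect: d = |μ_{flipped} − μ_{traditional}| / σ = |73.5 − 74.8| / 6.3 = 0.2063
Noncentrality parameter: δ = d·√(n/2) = 0.2063 × √(173/2) = 1.9192
Two-sided α = 0.005 → critical value z_{0.0025} = 2.807.
Power = Φ(δ − 2.807) + Φ(−δ − 2.807) = Φ(-0.888) + Φ(-4.726) = 0.1873 + 0.0000 = 0.1873.

Power ≈ 0.187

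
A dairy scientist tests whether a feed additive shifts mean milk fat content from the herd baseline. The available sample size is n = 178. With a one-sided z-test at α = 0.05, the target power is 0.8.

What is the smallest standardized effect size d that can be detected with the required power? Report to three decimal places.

Required noncentrality: δ = z_{0.05} + z_{0.20} = 1.645 + 0.842 = 2.486.
δ = d·√n ⇒ d = δ/√n = 2.486/√178 = 0.1864.

d ≈ 0.186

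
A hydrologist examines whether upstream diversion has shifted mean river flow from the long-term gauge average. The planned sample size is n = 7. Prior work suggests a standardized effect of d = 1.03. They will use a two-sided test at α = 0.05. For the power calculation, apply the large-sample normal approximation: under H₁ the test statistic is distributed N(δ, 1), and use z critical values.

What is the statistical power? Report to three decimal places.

Noncentrality parameter: δ = d·√n = 1.03 × √7 = 2.7251
Two-sided α = 0.05 → critical value z_{0.025} = 1.960.
Power = Φ(δ − 1.960) + Φ(−δ − 1.960) = Φ(0.765) + Φ(-4.685) = 0.7779 + 0.0000 = 0.7779.

Power ≈ 0.778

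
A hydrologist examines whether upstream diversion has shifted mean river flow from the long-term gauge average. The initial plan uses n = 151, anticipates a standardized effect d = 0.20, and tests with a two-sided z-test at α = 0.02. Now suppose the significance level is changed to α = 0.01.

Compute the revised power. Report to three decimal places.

δ = d·√n = 0.20 × √151 = 2.4576 (unchanged). New critical value: z_{0.005} = 2.576.
Revised power = Φ(δ − 2.576) + Φ(−δ − 2.576) = Φ(-0.118) + Φ(-5.033) = 0.4530 + 0.0000 = 0.4530.

Power ≈ 0.453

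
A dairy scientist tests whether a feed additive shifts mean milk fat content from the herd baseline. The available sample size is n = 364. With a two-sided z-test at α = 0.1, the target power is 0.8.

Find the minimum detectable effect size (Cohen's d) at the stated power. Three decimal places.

Need Φ(δ − 1.645) = 0.8, so δ = 1.645 + 0.842 = 2.486.
(Lower-tail contribution to power is negligible for δ > 0.)
δ = d·√n ⇒ d = δ/√n = 2.486/√364 = 0.1303.

d ≈ 0.130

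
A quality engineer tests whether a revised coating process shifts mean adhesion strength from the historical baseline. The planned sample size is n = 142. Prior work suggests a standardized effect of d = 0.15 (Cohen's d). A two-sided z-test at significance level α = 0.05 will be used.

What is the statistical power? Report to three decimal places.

Power ≈ 0.432

Noncentrality parameter: δ = d·√n = 0.15 × √142 = 1.7875
Two-sided α = 0.05 → critical value z_{0.025} = 1.960.
Power = Φ(δ − 1.960) + Φ(−δ − 1.960) = Φ(-0.173) + Φ(-3.747) = 0.4315 + 0.0001 = 0.4316.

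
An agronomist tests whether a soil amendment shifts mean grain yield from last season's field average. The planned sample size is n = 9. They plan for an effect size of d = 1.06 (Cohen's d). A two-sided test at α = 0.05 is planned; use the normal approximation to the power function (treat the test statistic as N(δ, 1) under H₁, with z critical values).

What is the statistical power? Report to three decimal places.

Power ≈ 0.889

Noncentrality parameter: δ = d·√n = 1.06 × √9 = 3.1800
Two-sided α = 0.05 → critical value z_{0.025} = 1.960.
Power = Φ(δ − 1.960) + Φ(−δ − 1.960) = Φ(1.220) + Φ(-5.140) = 0.8888 + 0.0000 = 0.8888.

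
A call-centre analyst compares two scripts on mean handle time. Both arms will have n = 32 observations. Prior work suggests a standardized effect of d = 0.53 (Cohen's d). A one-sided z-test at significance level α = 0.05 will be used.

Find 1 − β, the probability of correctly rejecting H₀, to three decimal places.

Noncentrality parameter: λ = d·√(n/2) = 0.53 × √(32/2) = 2.1200
One-sided α = 0.05 → critical value z_{0.05} = 1.645.
Power = Φ(λ − 1.645) = Φ(0.475) = 0.6827.

Power ≈ 0.683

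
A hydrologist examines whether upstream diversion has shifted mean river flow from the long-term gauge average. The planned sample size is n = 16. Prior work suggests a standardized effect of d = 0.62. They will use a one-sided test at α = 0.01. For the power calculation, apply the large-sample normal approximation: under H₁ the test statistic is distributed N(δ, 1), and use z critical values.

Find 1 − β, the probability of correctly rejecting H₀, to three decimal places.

Noncentrality parameter: δ = d·√n = 0.62 × √16 = 2.4800
Critical value for a one-sided test at α = 0.01: z_α = 2.326.
Power = P(Z > 2.326 − δ) = Φ(0.154) = 0.5611.

Power ≈ 0.561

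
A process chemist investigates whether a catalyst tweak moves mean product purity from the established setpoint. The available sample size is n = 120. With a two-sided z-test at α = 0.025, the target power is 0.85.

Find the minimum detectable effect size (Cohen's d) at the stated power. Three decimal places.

d ≈ 0.299

Required noncentrality: δ = z_{0.0125} + z_{0.15} = 2.241 + 1.036 = 3.278.
(The second rejection-region term Φ(−δ − z_{α/2}) is negligible and dropped.)
δ = d·√n ⇒ d = δ/√n = 3.278/√120 = 0.2992.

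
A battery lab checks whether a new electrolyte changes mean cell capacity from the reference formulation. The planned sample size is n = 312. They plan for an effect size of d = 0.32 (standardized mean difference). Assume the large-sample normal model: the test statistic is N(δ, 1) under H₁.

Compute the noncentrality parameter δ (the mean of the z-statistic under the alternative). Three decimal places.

δ = d·√n = 0.32 × √312 = 5.6523

δ ≈ 5.652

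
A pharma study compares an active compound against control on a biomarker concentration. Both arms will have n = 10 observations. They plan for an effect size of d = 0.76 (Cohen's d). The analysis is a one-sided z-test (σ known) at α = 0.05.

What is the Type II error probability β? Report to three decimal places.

Noncentrality parameter: δ = d·√(n/2) = 0.76 × √(10/2) = 1.6994
One-sided α = 0.05 → critical value z_{0.05} = 1.645.
Power = P(Z > 1.645 − δ) = Φ(0.055) = 0.5218.
Type II error: β = 1 − power = 1 − 0.5218 = 0.4782.

β ≈ 0.478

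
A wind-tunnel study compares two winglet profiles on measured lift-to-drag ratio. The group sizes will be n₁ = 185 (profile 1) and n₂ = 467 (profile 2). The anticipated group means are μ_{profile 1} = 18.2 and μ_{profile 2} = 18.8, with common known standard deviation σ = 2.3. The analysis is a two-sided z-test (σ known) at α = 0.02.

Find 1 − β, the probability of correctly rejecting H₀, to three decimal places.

Standardized effect: d = |μ_{profile 1} − μ_{profile 2}| / σ = |18.2 − 18.8| / 2.3 = 0.2609
Noncentrality parameter: λ = d / √(1/n₁ + 1/n₂) = 0.2609 / √(1/185 + 1/467) = 3.0029
Two-sided α = 0.02 → critical value z_{0.01} = 2.326.
Power = Φ(λ − 2.326) + Φ(−λ − 2.326) = Φ(0.677) + Φ(-5.329) = 0.7507 + 0.0000 = 0.7507.

Power ≈ 0.751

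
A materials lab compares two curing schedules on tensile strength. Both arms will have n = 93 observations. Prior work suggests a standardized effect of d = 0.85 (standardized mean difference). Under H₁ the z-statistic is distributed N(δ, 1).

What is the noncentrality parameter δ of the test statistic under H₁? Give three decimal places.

δ = d·√(n/2) = 0.85 × √(93/2) = 5.7962

δ ≈ 5.796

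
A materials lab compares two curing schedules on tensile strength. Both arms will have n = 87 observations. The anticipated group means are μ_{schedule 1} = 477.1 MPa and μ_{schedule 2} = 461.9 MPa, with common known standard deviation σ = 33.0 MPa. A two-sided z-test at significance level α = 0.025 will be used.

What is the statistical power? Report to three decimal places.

Standardized effect: d = |μ_{schedule 1} − μ_{schedule 2}| / σ = |477.1 − 461.9| / 33.0 = 0.4606
Noncentrality parameter: λ = d·√(n/2) = 0.4606 × √(87/2) = 3.0379
Critical value for a two-sided test at α = 0.025: z_{α/2} = 2.241.
Power = Φ(λ − 2.241) + Φ(−λ − 2.241) = Φ(0.797) + Φ(-5.279) = 0.7871 + 0.0000 = 0.7871.

Power ≈ 0.787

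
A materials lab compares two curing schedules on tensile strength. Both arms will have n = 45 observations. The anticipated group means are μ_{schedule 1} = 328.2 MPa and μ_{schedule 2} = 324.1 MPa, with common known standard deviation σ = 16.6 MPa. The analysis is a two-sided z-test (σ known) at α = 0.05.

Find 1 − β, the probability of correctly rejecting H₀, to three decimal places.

Power ≈ 0.216

Standardized effect: d = |μ_{schedule 1} − μ_{schedule 2}| / σ = |328.2 − 324.1| / 16.6 = 0.2470
Noncentrality parameter: δ = d·√(n/2) = 0.2470 × √(45/2) = 1.1716
Critical value for a two-sided test at α = 0.05: z_{α/2} = 1.960.
Power = Φ(δ − 1.960) + Φ(−δ − 1.960) = Φ(-0.788) + Φ(-3.132) = 0.2152 + 0.0009 = 0.2161.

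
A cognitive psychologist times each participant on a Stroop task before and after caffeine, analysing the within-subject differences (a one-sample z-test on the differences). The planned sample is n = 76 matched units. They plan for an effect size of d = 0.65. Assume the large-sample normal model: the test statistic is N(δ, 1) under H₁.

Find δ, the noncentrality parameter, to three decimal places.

δ ≈ 5.667

The noncentrality parameter scales effect size by the design's sample-size factor: δ = d·√n = 0.65 × √76 = 5.6666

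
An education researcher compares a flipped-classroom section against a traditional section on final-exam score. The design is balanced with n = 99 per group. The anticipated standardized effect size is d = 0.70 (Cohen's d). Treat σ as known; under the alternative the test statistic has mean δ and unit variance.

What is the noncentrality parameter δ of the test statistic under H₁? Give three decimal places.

δ = d·√(n/2) = 0.70 × √(99/2) = 4.9249

δ ≈ 4.925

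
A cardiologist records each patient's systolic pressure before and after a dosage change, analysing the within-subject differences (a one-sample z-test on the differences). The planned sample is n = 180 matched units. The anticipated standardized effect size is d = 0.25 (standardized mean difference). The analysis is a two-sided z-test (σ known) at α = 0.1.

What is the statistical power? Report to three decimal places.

Noncentrality parameter: δ = d·√n = 0.25 × √180 = 3.3541
Two-sided α = 0.1 → critical value z_{0.05} = 1.645.
Power = Φ(δ − 1.645) + Φ(−δ − 1.645) = Φ(1.709) + Φ(-4.999) = 0.9563 + 0.0000 = 0.9563.

Power ≈ 0.956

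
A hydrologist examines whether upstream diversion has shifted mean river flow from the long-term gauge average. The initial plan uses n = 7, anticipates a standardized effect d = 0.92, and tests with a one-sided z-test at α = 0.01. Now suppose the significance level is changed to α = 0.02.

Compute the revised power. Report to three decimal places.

δ = d·√n = 0.92 × √7 = 2.4341 (unchanged). New critical value: z_{0.02} = 2.054.
Revised power = P(Z > 2.054 − δ) = Φ(0.380) = 0.6482.

Power ≈ 0.648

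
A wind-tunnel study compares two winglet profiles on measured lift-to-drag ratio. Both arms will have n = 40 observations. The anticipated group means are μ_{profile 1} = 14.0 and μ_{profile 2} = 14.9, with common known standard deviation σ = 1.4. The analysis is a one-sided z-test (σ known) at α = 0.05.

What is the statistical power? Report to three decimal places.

Power ≈ 0.891

Standardized effect: d = |μ_{profile 1} − μ_{profile 2}| / σ = |14.0 − 14.9| / 1.4 = 0.6429
Noncentrality parameter: δ = d·√(n/2) = 0.6429 × √(40/2) = 2.8749
One-sided α = 0.05 → critical value z_{0.05} = 1.645.
Power = Φ(δ − 1.645) = Φ(1.230) = 0.8907.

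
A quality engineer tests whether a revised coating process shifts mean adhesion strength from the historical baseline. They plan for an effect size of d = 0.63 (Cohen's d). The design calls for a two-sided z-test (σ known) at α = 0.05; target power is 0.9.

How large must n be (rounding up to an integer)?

n = 27

For power 0.9 need Φ(δ − z_{0.025}) = 0.9, so δ = z_{0.025} + z_{0.10} = 1.960 + 1.282 = 3.242.
(Ignoring the negligible lower-tail rejection probability gives the usual closed-form inversion.)
δ = d·√n ⇒ n = (δ/d)² = (3.242 / 0.63)² = 26.47.
Round up to the next whole unit.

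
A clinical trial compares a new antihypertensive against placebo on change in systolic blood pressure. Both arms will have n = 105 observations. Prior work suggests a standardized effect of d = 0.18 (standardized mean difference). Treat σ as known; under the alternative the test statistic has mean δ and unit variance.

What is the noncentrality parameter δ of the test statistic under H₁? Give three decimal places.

δ ≈ 1.304

δ = d·√(n/2) = 0.18 × √(105/2) = 1.3042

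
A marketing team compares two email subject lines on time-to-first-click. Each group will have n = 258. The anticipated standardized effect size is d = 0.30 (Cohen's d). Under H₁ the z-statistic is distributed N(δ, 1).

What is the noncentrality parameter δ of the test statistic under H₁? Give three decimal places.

The noncentrality parameter scales effect size by the design's sample-size factor: δ = d·√(n/2) = 0.30 × √(258/2) = 3.4073

δ ≈ 3.407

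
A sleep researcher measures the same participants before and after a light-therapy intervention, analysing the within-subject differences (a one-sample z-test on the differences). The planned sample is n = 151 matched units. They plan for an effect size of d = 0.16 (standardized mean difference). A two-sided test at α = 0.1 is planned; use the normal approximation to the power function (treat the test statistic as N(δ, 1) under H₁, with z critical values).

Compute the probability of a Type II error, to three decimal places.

Noncentrality parameter: δ = d·√n = 0.16 × √151 = 1.9661
Critical value for a two-sided test at α = 0.1: z_{α/2} = 1.645.
Power = Φ(δ − 1.645) + Φ(−δ − 1.645) = Φ(0.321) + Φ(-3.611) = 0.6260 + 0.0002 = 0.6261.
Type II error: β = 1 − power = 1 − 0.6261 = 0.3739.

β ≈ 0.374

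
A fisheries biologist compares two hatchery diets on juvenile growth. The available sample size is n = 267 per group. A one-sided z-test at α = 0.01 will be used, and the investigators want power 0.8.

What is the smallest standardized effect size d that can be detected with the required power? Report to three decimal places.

Required noncentrality: δ = z_{0.01} + z_{0.20} = 2.326 + 0.842 = 3.168.
δ = d·√(n/2) ⇒ d = δ/√(n/2) = 3.168/√(267/2) = 0.2742.

d ≈ 0.274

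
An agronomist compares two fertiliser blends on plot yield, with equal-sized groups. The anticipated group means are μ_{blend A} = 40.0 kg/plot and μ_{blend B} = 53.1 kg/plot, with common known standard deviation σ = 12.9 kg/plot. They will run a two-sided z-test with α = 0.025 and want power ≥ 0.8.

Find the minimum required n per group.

Standardized effect: d = |μ_{blend A} − μ_{blend B}| / σ = |40.0 − 53.1| / 12.9 = 1.0155
For power 0.8 need Φ(δ − z_{0.0125}) = 0.8, so δ = z_{0.0125} + z_{0.20} = 2.241 + 0.842 = 3.083.
(For δ > 0 the lower-tail rejection region contributes negligibly to power, so the one-term inversion is standard.)
δ = d·√(n/2) ⇒ n = 2(δ/d)² = 2 × (3.083 / 1.0155)² = 18.43.
Rounding up, n = 19 per group.

n = 19 per group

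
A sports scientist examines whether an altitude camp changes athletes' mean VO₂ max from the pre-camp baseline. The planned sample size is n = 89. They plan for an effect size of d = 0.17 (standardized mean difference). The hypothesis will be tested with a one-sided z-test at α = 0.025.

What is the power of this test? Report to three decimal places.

Noncentrality parameter: δ = d·√n = 0.17 × √89 = 1.6038
One-sided α = 0.025 → critical value z_{0.025} = 1.960.
Power = P(Z > 1.960 − δ) = Φ(-0.356) = 0.3609.

Power ≈ 0.361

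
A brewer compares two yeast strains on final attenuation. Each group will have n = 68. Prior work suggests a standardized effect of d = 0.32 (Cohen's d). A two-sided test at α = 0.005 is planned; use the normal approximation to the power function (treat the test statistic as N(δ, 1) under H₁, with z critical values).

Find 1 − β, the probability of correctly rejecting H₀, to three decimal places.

Noncentrality parameter: δ = d·√(n/2) = 0.32 × √(68/2) = 1.8659
Critical value for a two-sided test at α = 0.005: z_{α/2} = 2.807.
Power = Φ(δ − 2.807) + Φ(−δ − 2.807) = Φ(-0.941) + Φ(-4.673) = 0.1733 + 0.0000 = 0.1733.

Power ≈ 0.173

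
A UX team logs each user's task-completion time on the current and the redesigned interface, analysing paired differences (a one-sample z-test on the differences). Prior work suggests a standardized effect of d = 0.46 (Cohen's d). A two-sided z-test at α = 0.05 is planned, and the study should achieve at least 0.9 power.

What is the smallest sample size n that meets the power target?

Set Φ(δ − 1.960) = 0.9; then δ − 1.960 = Φ⁻¹(0.9) = 1.282, giving δ = 3.242.
(For δ > 0 the lower-tail rejection region contributes negligibly to power, so the one-term inversion is standard.)
δ = d·√n ⇒ n = (δ/d)² = (3.242 / 0.46)² = 49.66.
Rounding up, n = 50.

n = 50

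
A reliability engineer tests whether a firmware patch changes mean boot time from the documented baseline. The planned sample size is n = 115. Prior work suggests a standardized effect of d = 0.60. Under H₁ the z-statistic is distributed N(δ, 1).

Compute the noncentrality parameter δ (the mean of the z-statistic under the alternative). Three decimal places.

The noncentrality parameter scales effect size by the design's sample-size factor: δ = d·√n = 0.60 × √115 = 6.4343

δ ≈ 6.434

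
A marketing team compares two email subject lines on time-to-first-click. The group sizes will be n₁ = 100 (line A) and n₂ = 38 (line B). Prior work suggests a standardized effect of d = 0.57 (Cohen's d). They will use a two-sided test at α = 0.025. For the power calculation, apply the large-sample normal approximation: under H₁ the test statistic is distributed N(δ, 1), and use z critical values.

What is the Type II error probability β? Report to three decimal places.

Noncentrality parameter: λ = d / √(1/n₁ + 1/n₂) = 0.57 / √(1/100 + 1/38) = 2.9911
Two-sided α = 0.025 → critical value z_{0.0125} = 2.241.
Power = Φ(λ − 2.241) + Φ(−λ − 2.241) = Φ(0.750) + Φ(-5.232) = 0.7733 + 0.0000 = 0.7733.
Type II error: β = 1 − power = 1 − 0.7733 = 0.2267.

β ≈ 0.227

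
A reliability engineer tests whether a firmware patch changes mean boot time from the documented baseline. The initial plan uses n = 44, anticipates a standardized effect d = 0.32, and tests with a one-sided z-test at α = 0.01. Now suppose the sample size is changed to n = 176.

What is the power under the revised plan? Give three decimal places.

Power ≈ 0.973

With n = 176: δ = d·√n = 0.32 × √176 = 4.2453. Critical value z_{0.01} = 2.326.
Revised power = P(Z > 2.326 − δ) = Φ(1.919) = 0.9725.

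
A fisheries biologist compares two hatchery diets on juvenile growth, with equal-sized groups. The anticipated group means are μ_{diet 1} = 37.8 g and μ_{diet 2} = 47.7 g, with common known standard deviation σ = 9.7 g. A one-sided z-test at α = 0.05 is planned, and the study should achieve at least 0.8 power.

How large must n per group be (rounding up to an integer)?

n = 12 per group

Standardized effect: d = |μ_{diet 1} − μ_{diet 2}| / σ = |37.8 − 47.7| / 9.7 = 1.0206
For power 0.8 need Φ(δ − z_{0.05}) = 0.8, so δ = z_{0.05} + z_{0.20} = 1.645 + 0.842 = 2.486.
δ = d·√(n/2) ⇒ n = 2(δ/d)² = 2 × (2.486 / 1.0206)² = 11.87.
Rounding up, n = 12 per group.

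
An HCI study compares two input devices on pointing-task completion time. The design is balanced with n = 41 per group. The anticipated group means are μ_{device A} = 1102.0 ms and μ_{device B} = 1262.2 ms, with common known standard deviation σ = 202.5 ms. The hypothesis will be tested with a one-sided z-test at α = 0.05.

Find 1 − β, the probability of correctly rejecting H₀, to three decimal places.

Power ≈ 0.974

Standardized effect: d = |μ_{device A} − μ_{device B}| / σ = |1102.0 − 1262.2| / 202.5 = 0.7911
Noncentrality parameter: δ = d·√(n/2) = 0.7911 × √(41/2) = 3.5819
One-sided α = 0.05 → critical value z_{0.05} = 1.645.
Power = Φ(δ − 1.645) = Φ(1.937) = 0.9736.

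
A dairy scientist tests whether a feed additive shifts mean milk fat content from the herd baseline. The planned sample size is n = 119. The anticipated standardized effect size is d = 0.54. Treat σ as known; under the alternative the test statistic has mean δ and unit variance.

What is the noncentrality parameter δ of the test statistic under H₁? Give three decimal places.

δ ≈ 5.891

δ = d·√n = 0.54 × √119 = 5.8907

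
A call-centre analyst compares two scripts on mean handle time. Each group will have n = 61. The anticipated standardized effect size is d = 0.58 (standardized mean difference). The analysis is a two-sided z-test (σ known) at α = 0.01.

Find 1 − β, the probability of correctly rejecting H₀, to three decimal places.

Power ≈ 0.735

Noncentrality parameter: δ = d·√(n/2) = 0.58 × √(61/2) = 3.2032
Two-sided α = 0.01 → critical value z_{0.005} = 2.576.
Power = Φ(δ − 2.576) + Φ(−δ − 2.576) = Φ(0.627) + Φ(-5.779) = 0.7348 + 0.0000 = 0.7348.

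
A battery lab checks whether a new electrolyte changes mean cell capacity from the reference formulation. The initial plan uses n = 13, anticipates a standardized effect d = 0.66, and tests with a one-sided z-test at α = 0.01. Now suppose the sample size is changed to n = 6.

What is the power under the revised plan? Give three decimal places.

With n = 6: δ = d·√n = 0.66 × √6 = 1.6167. Critical value z_{0.01} = 2.326.
Revised power = P(Z > 2.326 − δ) = Φ(-0.710) = 0.2389.

Power ≈ 0.239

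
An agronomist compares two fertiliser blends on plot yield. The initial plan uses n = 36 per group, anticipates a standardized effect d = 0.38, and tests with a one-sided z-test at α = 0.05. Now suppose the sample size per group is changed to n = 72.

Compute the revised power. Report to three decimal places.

Power ≈ 0.737

With n = 72 per group: δ = d·√(n/2) = 0.38 × √(72/2) = 2.2800. Critical value z_{0.05} = 1.645.
Revised power = Φ(δ − 1.645) = Φ(0.635) = 0.7373.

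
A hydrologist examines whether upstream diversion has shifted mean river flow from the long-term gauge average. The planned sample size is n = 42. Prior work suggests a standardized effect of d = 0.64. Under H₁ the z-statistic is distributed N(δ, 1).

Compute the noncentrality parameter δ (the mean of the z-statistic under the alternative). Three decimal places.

The noncentrality parameter scales effect size by the design's sample-size factor: δ = d·√n = 0.64 × √42 = 4.1477

δ ≈ 4.148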